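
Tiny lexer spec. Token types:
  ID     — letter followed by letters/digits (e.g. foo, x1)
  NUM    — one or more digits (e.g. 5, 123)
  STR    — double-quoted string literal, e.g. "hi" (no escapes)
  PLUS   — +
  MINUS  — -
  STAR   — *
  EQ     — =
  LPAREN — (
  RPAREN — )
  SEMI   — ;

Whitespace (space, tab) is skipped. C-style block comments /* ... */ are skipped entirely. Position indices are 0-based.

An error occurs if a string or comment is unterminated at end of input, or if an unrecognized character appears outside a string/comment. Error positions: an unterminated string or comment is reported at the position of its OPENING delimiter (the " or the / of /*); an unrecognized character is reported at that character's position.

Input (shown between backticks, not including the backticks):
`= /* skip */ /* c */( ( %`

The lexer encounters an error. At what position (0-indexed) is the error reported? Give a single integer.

Answer: 24

Derivation:
pos=0: emit EQ '='
pos=2: enter COMMENT mode (saw '/*')
exit COMMENT mode (now at pos=12)
pos=13: enter COMMENT mode (saw '/*')
exit COMMENT mode (now at pos=20)
pos=20: emit LPAREN '('
pos=22: emit LPAREN '('
pos=24: ERROR — unrecognized char '%'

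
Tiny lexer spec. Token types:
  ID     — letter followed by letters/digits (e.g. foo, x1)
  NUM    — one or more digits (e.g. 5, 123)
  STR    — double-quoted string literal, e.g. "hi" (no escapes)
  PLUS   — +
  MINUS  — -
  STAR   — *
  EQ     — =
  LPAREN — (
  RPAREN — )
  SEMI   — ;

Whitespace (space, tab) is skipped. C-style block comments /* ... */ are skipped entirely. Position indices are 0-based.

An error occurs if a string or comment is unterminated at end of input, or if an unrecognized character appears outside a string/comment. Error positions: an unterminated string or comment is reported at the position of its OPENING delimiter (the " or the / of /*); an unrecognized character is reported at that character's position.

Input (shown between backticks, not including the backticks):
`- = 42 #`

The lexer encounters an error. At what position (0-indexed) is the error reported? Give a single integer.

Answer: 7

Derivation:
pos=0: emit MINUS '-'
pos=2: emit EQ '='
pos=4: emit NUM '42' (now at pos=6)
pos=7: ERROR — unrecognized char '#'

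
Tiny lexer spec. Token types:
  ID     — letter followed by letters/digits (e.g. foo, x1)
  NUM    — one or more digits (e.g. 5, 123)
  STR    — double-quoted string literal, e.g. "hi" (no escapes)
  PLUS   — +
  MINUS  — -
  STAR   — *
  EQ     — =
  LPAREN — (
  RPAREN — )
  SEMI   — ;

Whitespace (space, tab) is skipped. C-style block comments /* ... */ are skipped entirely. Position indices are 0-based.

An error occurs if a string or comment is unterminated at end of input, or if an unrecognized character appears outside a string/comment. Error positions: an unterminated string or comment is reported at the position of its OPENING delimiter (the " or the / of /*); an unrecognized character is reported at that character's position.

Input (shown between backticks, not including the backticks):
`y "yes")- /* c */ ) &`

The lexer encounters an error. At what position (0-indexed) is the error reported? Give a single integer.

Answer: 20

Derivation:
pos=0: emit ID 'y' (now at pos=1)
pos=2: enter STRING mode
pos=2: emit STR "yes" (now at pos=7)
pos=7: emit RPAREN ')'
pos=8: emit MINUS '-'
pos=10: enter COMMENT mode (saw '/*')
exit COMMENT mode (now at pos=17)
pos=18: emit RPAREN ')'
pos=20: ERROR — unrecognized char '&'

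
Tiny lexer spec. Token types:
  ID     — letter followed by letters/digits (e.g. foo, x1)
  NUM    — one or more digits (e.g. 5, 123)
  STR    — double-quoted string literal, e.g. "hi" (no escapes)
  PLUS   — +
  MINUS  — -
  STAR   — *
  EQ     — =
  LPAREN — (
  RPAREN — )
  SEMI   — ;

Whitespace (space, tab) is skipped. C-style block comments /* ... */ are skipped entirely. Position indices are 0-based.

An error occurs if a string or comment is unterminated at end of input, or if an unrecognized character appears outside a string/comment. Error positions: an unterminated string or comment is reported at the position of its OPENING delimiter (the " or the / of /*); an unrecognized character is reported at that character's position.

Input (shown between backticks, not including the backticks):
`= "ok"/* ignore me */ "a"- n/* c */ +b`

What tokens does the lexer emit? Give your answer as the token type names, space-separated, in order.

Answer: EQ STR STR MINUS ID PLUS ID

Derivation:
pos=0: emit EQ '='
pos=2: enter STRING mode
pos=2: emit STR "ok" (now at pos=6)
pos=6: enter COMMENT mode (saw '/*')
exit COMMENT mode (now at pos=21)
pos=22: enter STRING mode
pos=22: emit STR "a" (now at pos=25)
pos=25: emit MINUS '-'
pos=27: emit ID 'n' (now at pos=28)
pos=28: enter COMMENT mode (saw '/*')
exit COMMENT mode (now at pos=35)
pos=36: emit PLUS '+'
pos=37: emit ID 'b' (now at pos=38)
DONE. 7 tokens: [EQ, STR, STR, MINUS, ID, PLUS, ID]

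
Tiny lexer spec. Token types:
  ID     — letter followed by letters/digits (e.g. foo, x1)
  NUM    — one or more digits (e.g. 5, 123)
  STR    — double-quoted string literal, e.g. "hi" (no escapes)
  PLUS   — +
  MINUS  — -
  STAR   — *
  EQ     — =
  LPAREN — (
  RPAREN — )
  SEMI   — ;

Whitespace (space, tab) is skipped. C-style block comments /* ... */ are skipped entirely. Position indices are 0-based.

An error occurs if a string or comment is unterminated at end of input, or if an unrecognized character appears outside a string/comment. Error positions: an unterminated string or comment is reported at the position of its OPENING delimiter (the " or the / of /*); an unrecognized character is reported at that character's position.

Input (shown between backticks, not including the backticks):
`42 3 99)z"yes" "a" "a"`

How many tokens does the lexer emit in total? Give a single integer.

Answer: 8

Derivation:
pos=0: emit NUM '42' (now at pos=2)
pos=3: emit NUM '3' (now at pos=4)
pos=5: emit NUM '99' (now at pos=7)
pos=7: emit RPAREN ')'
pos=8: emit ID 'z' (now at pos=9)
pos=9: enter STRING mode
pos=9: emit STR "yes" (now at pos=14)
pos=15: enter STRING mode
pos=15: emit STR "a" (now at pos=18)
pos=19: enter STRING mode
pos=19: emit STR "a" (now at pos=22)
DONE. 8 tokens: [NUM, NUM, NUM, RPAREN, ID, STR, STR, STR]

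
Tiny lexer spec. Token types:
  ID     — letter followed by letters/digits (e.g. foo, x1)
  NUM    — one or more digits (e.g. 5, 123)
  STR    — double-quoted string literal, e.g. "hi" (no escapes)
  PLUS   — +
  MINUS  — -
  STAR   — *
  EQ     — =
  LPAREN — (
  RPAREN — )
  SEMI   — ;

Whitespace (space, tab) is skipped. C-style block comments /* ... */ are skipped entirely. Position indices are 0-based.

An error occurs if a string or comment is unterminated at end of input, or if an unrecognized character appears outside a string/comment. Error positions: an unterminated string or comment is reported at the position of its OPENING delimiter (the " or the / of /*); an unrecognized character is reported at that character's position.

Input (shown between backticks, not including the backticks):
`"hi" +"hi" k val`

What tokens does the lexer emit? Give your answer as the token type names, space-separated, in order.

Answer: STR PLUS STR ID ID

Derivation:
pos=0: enter STRING mode
pos=0: emit STR "hi" (now at pos=4)
pos=5: emit PLUS '+'
pos=6: enter STRING mode
pos=6: emit STR "hi" (now at pos=10)
pos=11: emit ID 'k' (now at pos=12)
pos=13: emit ID 'val' (now at pos=16)
DONE. 5 tokens: [STR, PLUS, STR, ID, ID]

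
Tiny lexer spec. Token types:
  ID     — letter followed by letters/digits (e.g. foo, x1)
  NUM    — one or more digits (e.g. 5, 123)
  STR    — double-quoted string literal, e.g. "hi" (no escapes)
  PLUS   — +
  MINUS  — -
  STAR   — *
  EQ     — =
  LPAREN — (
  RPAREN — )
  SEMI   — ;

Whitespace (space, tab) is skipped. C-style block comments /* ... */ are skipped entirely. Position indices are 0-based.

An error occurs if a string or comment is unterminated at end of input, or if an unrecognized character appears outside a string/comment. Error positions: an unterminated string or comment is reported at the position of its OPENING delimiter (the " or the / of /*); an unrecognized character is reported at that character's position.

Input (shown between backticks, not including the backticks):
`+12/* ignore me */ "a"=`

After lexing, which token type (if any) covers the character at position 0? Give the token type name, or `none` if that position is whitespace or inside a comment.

Answer: PLUS

Derivation:
pos=0: emit PLUS '+'
pos=1: emit NUM '12' (now at pos=3)
pos=3: enter COMMENT mode (saw '/*')
exit COMMENT mode (now at pos=18)
pos=19: enter STRING mode
pos=19: emit STR "a" (now at pos=22)
pos=22: emit EQ '='
DONE. 4 tokens: [PLUS, NUM, STR, EQ]
Position 0: char is '+' -> PLUS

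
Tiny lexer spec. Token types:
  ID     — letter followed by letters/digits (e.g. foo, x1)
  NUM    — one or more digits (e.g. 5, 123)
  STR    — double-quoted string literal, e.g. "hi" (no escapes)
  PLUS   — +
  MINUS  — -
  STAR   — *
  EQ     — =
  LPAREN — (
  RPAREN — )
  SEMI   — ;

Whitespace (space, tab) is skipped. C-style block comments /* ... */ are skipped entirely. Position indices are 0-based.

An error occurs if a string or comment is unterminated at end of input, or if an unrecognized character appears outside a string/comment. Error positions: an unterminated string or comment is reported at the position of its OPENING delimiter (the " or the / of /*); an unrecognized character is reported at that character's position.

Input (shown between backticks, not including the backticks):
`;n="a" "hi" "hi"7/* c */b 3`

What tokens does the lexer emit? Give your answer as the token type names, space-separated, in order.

pos=0: emit SEMI ';'
pos=1: emit ID 'n' (now at pos=2)
pos=2: emit EQ '='
pos=3: enter STRING mode
pos=3: emit STR "a" (now at pos=6)
pos=7: enter STRING mode
pos=7: emit STR "hi" (now at pos=11)
pos=12: enter STRING mode
pos=12: emit STR "hi" (now at pos=16)
pos=16: emit NUM '7' (now at pos=17)
pos=17: enter COMMENT mode (saw '/*')
exit COMMENT mode (now at pos=24)
pos=24: emit ID 'b' (now at pos=25)
pos=26: emit NUM '3' (now at pos=27)
DONE. 9 tokens: [SEMI, ID, EQ, STR, STR, STR, NUM, ID, NUM]

Answer: SEMI ID EQ STR STR STR NUM ID NUM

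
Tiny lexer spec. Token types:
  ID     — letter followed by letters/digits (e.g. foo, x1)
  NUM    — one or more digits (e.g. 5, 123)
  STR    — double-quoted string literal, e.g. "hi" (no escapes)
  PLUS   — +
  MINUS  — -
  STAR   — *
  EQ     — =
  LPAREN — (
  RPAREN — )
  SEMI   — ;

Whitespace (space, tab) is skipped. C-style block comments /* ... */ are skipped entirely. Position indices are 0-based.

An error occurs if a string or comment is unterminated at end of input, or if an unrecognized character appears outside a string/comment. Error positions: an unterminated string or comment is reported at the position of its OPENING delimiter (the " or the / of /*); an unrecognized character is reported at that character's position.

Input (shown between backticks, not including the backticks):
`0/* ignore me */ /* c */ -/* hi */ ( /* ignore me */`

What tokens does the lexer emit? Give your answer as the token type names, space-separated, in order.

Answer: NUM MINUS LPAREN

Derivation:
pos=0: emit NUM '0' (now at pos=1)
pos=1: enter COMMENT mode (saw '/*')
exit COMMENT mode (now at pos=16)
pos=17: enter COMMENT mode (saw '/*')
exit COMMENT mode (now at pos=24)
pos=25: emit MINUS '-'
pos=26: enter COMMENT mode (saw '/*')
exit COMMENT mode (now at pos=34)
pos=35: emit LPAREN '('
pos=37: enter COMMENT mode (saw '/*')
exit COMMENT mode (now at pos=52)
DONE. 3 tokens: [NUM, MINUS, LPAREN]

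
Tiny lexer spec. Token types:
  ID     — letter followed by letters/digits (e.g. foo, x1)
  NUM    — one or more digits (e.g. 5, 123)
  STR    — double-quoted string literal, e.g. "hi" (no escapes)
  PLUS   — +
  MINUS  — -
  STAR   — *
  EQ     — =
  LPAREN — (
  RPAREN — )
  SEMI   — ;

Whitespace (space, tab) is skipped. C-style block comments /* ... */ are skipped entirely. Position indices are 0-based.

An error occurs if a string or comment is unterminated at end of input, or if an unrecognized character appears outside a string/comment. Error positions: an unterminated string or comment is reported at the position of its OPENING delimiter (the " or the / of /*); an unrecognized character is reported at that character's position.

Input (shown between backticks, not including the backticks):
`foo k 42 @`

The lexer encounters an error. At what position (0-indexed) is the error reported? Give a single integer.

pos=0: emit ID 'foo' (now at pos=3)
pos=4: emit ID 'k' (now at pos=5)
pos=6: emit NUM '42' (now at pos=8)
pos=9: ERROR — unrecognized char '@'

Answer: 9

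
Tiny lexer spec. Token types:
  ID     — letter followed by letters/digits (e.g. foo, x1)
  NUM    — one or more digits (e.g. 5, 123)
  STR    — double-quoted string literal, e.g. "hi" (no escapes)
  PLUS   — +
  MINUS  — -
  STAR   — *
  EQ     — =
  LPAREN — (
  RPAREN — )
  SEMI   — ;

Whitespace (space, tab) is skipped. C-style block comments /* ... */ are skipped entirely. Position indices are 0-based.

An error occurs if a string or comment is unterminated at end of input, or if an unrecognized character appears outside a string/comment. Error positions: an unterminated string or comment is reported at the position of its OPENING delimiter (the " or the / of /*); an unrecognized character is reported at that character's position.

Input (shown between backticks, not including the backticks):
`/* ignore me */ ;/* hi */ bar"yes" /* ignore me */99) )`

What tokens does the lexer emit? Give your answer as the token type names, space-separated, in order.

Answer: SEMI ID STR NUM RPAREN RPAREN

Derivation:
pos=0: enter COMMENT mode (saw '/*')
exit COMMENT mode (now at pos=15)
pos=16: emit SEMI ';'
pos=17: enter COMMENT mode (saw '/*')
exit COMMENT mode (now at pos=25)
pos=26: emit ID 'bar' (now at pos=29)
pos=29: enter STRING mode
pos=29: emit STR "yes" (now at pos=34)
pos=35: enter COMMENT mode (saw '/*')
exit COMMENT mode (now at pos=50)
pos=50: emit NUM '99' (now at pos=52)
pos=52: emit RPAREN ')'
pos=54: emit RPAREN ')'
DONE. 6 tokens: [SEMI, ID, STR, NUM, RPAREN, RPAREN]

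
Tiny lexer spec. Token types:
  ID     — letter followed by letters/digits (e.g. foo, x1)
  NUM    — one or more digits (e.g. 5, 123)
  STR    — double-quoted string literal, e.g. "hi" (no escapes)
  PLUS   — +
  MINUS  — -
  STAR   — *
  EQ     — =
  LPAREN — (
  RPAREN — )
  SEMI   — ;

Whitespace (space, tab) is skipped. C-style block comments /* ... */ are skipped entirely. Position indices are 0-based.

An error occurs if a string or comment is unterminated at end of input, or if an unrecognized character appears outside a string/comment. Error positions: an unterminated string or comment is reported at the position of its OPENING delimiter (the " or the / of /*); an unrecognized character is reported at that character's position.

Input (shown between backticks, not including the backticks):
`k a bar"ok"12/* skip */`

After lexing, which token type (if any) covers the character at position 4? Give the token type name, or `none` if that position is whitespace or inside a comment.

Answer: ID

Derivation:
pos=0: emit ID 'k' (now at pos=1)
pos=2: emit ID 'a' (now at pos=3)
pos=4: emit ID 'bar' (now at pos=7)
pos=7: enter STRING mode
pos=7: emit STR "ok" (now at pos=11)
pos=11: emit NUM '12' (now at pos=13)
pos=13: enter COMMENT mode (saw '/*')
exit COMMENT mode (now at pos=23)
DONE. 5 tokens: [ID, ID, ID, STR, NUM]
Position 4: char is 'b' -> ID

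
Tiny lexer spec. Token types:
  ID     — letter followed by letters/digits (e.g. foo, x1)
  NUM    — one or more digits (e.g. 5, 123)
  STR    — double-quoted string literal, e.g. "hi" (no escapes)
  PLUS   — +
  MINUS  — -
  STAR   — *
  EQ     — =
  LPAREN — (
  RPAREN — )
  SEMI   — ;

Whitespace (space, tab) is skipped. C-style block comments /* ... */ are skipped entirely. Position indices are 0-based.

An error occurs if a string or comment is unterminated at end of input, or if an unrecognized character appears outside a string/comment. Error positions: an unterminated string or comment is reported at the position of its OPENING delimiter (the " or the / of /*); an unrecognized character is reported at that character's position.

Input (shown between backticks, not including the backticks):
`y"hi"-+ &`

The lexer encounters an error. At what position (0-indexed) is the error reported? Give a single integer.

Answer: 8

Derivation:
pos=0: emit ID 'y' (now at pos=1)
pos=1: enter STRING mode
pos=1: emit STR "hi" (now at pos=5)
pos=5: emit MINUS '-'
pos=6: emit PLUS '+'
pos=8: ERROR — unrecognized char '&'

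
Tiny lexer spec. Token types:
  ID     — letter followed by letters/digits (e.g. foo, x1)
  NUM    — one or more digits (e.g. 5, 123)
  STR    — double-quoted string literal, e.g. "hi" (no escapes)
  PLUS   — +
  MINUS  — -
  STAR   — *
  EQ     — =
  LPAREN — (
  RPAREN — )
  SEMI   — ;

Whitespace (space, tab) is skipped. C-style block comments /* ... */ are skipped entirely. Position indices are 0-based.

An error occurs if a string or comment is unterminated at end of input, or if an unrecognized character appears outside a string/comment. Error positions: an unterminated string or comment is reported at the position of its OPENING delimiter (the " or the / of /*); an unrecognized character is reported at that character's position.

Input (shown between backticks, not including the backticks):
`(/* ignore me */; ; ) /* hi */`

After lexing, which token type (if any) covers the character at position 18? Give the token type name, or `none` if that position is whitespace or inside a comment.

Answer: SEMI

Derivation:
pos=0: emit LPAREN '('
pos=1: enter COMMENT mode (saw '/*')
exit COMMENT mode (now at pos=16)
pos=16: emit SEMI ';'
pos=18: emit SEMI ';'
pos=20: emit RPAREN ')'
pos=22: enter COMMENT mode (saw '/*')
exit COMMENT mode (now at pos=30)
DONE. 4 tokens: [LPAREN, SEMI, SEMI, RPAREN]
Position 18: char is ';' -> SEMI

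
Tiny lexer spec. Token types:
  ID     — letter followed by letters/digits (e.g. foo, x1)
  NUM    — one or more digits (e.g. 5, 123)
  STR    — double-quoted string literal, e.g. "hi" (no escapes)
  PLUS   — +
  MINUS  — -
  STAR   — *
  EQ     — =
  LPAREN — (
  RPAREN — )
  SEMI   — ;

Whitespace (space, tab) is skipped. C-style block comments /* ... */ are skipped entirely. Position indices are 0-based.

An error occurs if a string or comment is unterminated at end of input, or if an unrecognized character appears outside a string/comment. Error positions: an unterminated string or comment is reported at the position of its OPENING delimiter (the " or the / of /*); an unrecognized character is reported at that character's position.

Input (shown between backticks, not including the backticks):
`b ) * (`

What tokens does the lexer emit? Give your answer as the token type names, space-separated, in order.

Answer: ID RPAREN STAR LPAREN

Derivation:
pos=0: emit ID 'b' (now at pos=1)
pos=2: emit RPAREN ')'
pos=4: emit STAR '*'
pos=6: emit LPAREN '('
DONE. 4 tokens: [ID, RPAREN, STAR, LPAREN]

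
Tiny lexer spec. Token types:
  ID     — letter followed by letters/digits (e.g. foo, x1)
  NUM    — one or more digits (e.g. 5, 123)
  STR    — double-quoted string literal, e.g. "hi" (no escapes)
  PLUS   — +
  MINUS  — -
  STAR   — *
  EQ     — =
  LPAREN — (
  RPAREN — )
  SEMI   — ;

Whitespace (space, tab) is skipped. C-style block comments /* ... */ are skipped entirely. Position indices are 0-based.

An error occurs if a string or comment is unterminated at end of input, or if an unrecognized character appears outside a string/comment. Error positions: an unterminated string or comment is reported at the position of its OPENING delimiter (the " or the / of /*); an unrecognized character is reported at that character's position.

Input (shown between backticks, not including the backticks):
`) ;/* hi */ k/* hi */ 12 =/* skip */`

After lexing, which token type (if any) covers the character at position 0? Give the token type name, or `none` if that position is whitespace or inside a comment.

pos=0: emit RPAREN ')'
pos=2: emit SEMI ';'
pos=3: enter COMMENT mode (saw '/*')
exit COMMENT mode (now at pos=11)
pos=12: emit ID 'k' (now at pos=13)
pos=13: enter COMMENT mode (saw '/*')
exit COMMENT mode (now at pos=21)
pos=22: emit NUM '12' (now at pos=24)
pos=25: emit EQ '='
pos=26: enter COMMENT mode (saw '/*')
exit COMMENT mode (now at pos=36)
DONE. 5 tokens: [RPAREN, SEMI, ID, NUM, EQ]
Position 0: char is ')' -> RPAREN

Answer: RPAREN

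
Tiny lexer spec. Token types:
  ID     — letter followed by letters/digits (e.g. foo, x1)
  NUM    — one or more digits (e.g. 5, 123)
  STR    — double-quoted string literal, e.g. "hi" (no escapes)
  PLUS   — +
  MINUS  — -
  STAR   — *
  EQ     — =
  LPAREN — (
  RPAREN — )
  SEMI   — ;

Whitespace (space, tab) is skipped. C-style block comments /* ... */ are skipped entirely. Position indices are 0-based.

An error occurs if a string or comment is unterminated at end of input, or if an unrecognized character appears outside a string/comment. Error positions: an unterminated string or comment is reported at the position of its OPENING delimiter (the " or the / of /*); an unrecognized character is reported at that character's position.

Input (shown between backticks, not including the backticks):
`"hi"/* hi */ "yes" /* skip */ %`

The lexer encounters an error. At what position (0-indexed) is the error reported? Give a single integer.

pos=0: enter STRING mode
pos=0: emit STR "hi" (now at pos=4)
pos=4: enter COMMENT mode (saw '/*')
exit COMMENT mode (now at pos=12)
pos=13: enter STRING mode
pos=13: emit STR "yes" (now at pos=18)
pos=19: enter COMMENT mode (saw '/*')
exit COMMENT mode (now at pos=29)
pos=30: ERROR — unrecognized char '%'

Answer: 30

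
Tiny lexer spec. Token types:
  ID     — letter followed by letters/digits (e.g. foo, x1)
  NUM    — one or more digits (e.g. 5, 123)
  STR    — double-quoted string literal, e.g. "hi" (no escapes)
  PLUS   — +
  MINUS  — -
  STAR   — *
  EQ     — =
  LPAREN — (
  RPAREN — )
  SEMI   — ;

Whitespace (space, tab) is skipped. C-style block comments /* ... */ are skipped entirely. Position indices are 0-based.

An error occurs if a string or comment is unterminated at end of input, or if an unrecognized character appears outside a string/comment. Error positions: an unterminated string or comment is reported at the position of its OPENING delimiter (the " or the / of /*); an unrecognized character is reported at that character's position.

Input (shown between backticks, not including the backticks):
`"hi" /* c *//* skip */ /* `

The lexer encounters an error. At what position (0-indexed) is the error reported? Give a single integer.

Answer: 23

Derivation:
pos=0: enter STRING mode
pos=0: emit STR "hi" (now at pos=4)
pos=5: enter COMMENT mode (saw '/*')
exit COMMENT mode (now at pos=12)
pos=12: enter COMMENT mode (saw '/*')
exit COMMENT mode (now at pos=22)
pos=23: enter COMMENT mode (saw '/*')
pos=23: ERROR — unterminated comment (reached EOF)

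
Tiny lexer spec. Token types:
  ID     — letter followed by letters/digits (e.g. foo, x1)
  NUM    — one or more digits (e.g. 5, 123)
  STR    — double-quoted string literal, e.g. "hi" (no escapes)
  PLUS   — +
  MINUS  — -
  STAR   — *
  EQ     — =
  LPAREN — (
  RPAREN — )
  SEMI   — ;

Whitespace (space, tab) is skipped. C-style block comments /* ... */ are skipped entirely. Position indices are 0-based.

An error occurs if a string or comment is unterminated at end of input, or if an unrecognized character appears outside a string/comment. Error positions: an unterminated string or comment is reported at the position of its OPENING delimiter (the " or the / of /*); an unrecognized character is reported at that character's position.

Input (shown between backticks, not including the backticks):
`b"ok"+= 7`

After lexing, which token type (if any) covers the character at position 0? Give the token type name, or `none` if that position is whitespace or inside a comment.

Answer: ID

Derivation:
pos=0: emit ID 'b' (now at pos=1)
pos=1: enter STRING mode
pos=1: emit STR "ok" (now at pos=5)
pos=5: emit PLUS '+'
pos=6: emit EQ '='
pos=8: emit NUM '7' (now at pos=9)
DONE. 5 tokens: [ID, STR, PLUS, EQ, NUM]
Position 0: char is 'b' -> ID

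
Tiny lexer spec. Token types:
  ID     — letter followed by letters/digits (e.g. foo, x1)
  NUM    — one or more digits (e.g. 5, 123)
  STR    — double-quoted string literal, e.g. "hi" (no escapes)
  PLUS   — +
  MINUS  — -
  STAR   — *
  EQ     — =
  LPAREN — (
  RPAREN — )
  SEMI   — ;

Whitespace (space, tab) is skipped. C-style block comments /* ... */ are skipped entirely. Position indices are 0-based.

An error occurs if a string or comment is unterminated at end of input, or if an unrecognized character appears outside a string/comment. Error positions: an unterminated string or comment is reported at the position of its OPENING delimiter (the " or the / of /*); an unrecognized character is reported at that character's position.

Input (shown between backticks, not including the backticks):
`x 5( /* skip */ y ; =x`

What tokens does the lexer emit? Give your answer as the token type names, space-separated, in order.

Answer: ID NUM LPAREN ID SEMI EQ ID

Derivation:
pos=0: emit ID 'x' (now at pos=1)
pos=2: emit NUM '5' (now at pos=3)
pos=3: emit LPAREN '('
pos=5: enter COMMENT mode (saw '/*')
exit COMMENT mode (now at pos=15)
pos=16: emit ID 'y' (now at pos=17)
pos=18: emit SEMI ';'
pos=20: emit EQ '='
pos=21: emit ID 'x' (now at pos=22)
DONE. 7 tokens: [ID, NUM, LPAREN, ID, SEMI, EQ, ID]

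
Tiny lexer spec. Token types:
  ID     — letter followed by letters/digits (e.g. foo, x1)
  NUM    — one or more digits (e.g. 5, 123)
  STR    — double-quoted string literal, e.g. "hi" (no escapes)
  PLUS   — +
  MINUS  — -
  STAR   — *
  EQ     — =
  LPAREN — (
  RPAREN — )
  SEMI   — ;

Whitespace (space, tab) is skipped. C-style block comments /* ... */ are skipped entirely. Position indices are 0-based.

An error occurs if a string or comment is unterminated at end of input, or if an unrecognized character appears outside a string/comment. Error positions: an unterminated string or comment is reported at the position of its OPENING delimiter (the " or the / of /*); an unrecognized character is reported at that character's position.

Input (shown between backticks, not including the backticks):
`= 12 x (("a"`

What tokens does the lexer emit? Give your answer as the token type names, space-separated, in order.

pos=0: emit EQ '='
pos=2: emit NUM '12' (now at pos=4)
pos=5: emit ID 'x' (now at pos=6)
pos=7: emit LPAREN '('
pos=8: emit LPAREN '('
pos=9: enter STRING mode
pos=9: emit STR "a" (now at pos=12)
DONE. 6 tokens: [EQ, NUM, ID, LPAREN, LPAREN, STR]

Answer: EQ NUM ID LPAREN LPAREN STR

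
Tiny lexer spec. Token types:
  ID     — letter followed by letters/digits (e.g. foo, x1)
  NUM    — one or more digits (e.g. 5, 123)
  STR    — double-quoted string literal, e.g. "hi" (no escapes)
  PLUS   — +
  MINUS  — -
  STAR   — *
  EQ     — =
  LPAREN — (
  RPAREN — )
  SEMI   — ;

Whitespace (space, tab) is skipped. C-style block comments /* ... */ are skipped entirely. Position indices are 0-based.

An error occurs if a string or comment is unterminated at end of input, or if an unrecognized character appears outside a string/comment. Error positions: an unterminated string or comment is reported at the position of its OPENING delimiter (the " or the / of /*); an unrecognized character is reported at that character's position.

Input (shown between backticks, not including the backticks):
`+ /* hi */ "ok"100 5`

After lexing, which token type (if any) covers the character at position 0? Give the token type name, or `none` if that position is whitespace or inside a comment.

pos=0: emit PLUS '+'
pos=2: enter COMMENT mode (saw '/*')
exit COMMENT mode (now at pos=10)
pos=11: enter STRING mode
pos=11: emit STR "ok" (now at pos=15)
pos=15: emit NUM '100' (now at pos=18)
pos=19: emit NUM '5' (now at pos=20)
DONE. 4 tokens: [PLUS, STR, NUM, NUM]
Position 0: char is '+' -> PLUS

Answer: PLUS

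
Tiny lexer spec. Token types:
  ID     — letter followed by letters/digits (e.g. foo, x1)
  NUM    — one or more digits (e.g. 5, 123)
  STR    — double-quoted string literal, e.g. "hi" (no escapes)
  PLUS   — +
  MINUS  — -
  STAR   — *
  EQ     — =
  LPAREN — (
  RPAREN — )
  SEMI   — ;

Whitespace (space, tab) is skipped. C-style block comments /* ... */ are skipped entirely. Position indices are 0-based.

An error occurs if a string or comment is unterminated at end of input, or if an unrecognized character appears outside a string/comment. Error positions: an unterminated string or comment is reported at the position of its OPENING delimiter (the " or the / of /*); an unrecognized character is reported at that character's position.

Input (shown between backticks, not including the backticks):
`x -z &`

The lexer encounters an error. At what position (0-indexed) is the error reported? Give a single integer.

Answer: 5

Derivation:
pos=0: emit ID 'x' (now at pos=1)
pos=2: emit MINUS '-'
pos=3: emit ID 'z' (now at pos=4)
pos=5: ERROR — unrecognized char '&'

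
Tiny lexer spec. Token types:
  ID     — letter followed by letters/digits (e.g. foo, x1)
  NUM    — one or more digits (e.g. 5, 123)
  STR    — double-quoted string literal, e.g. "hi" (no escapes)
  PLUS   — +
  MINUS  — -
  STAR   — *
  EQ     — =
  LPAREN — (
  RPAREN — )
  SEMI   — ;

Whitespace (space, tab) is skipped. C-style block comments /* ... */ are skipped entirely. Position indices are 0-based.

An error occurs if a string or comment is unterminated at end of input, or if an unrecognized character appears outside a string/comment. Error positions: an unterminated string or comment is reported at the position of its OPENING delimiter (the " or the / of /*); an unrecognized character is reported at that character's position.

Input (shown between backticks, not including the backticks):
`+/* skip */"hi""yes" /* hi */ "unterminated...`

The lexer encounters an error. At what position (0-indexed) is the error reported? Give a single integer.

Answer: 30

Derivation:
pos=0: emit PLUS '+'
pos=1: enter COMMENT mode (saw '/*')
exit COMMENT mode (now at pos=11)
pos=11: enter STRING mode
pos=11: emit STR "hi" (now at pos=15)
pos=15: enter STRING mode
pos=15: emit STR "yes" (now at pos=20)
pos=21: enter COMMENT mode (saw '/*')
exit COMMENT mode (now at pos=29)
pos=30: enter STRING mode
pos=30: ERROR — unterminated string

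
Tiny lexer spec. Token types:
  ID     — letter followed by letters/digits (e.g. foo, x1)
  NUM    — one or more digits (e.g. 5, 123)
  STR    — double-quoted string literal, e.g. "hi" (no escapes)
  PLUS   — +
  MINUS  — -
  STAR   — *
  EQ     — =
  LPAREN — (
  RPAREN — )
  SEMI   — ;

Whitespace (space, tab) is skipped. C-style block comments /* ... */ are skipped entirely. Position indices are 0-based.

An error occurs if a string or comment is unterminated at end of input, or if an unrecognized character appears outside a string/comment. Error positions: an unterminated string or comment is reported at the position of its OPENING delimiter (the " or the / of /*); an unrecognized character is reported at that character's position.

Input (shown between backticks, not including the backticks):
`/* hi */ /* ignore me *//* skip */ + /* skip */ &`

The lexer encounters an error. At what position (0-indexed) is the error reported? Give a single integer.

pos=0: enter COMMENT mode (saw '/*')
exit COMMENT mode (now at pos=8)
pos=9: enter COMMENT mode (saw '/*')
exit COMMENT mode (now at pos=24)
pos=24: enter COMMENT mode (saw '/*')
exit COMMENT mode (now at pos=34)
pos=35: emit PLUS '+'
pos=37: enter COMMENT mode (saw '/*')
exit COMMENT mode (now at pos=47)
pos=48: ERROR — unrecognized char '&'

Answer: 48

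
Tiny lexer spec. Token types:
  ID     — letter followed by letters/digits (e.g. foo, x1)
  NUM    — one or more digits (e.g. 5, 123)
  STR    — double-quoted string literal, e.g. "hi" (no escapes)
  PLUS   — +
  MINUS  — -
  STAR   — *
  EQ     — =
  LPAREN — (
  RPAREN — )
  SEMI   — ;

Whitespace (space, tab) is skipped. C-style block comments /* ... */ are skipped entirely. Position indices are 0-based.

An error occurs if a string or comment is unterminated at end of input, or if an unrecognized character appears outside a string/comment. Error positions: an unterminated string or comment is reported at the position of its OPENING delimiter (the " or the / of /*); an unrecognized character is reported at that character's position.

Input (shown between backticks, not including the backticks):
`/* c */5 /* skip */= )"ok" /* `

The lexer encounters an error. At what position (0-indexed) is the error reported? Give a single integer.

Answer: 27

Derivation:
pos=0: enter COMMENT mode (saw '/*')
exit COMMENT mode (now at pos=7)
pos=7: emit NUM '5' (now at pos=8)
pos=9: enter COMMENT mode (saw '/*')
exit COMMENT mode (now at pos=19)
pos=19: emit EQ '='
pos=21: emit RPAREN ')'
pos=22: enter STRING mode
pos=22: emit STR "ok" (now at pos=26)
pos=27: enter COMMENT mode (saw '/*')
pos=27: ERROR — unterminated comment (reached EOF)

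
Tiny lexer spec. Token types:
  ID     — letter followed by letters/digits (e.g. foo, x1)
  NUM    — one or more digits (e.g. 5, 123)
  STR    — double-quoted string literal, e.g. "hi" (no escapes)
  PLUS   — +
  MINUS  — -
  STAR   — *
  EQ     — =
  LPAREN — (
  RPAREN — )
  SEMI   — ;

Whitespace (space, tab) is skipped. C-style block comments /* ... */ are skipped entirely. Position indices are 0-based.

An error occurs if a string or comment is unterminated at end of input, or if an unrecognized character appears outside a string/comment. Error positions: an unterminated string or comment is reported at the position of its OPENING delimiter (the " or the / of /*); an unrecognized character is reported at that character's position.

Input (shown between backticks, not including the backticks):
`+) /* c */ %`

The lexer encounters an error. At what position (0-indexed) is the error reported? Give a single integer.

pos=0: emit PLUS '+'
pos=1: emit RPAREN ')'
pos=3: enter COMMENT mode (saw '/*')
exit COMMENT mode (now at pos=10)
pos=11: ERROR — unrecognized char '%'

Answer: 11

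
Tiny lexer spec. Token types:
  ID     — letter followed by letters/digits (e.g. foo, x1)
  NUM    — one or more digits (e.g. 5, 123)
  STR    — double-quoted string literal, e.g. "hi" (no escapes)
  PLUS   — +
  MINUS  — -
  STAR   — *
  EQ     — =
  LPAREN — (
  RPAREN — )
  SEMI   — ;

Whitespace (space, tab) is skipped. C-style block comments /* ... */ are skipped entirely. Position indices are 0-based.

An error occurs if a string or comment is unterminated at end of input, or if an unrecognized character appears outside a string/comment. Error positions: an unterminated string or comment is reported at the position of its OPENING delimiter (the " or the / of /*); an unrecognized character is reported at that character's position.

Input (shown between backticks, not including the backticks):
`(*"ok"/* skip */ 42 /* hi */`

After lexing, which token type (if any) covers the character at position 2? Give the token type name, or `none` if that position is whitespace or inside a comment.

pos=0: emit LPAREN '('
pos=1: emit STAR '*'
pos=2: enter STRING mode
pos=2: emit STR "ok" (now at pos=6)
pos=6: enter COMMENT mode (saw '/*')
exit COMMENT mode (now at pos=16)
pos=17: emit NUM '42' (now at pos=19)
pos=20: enter COMMENT mode (saw '/*')
exit COMMENT mode (now at pos=28)
DONE. 4 tokens: [LPAREN, STAR, STR, NUM]
Position 2: char is '"' -> STR

Answer: STR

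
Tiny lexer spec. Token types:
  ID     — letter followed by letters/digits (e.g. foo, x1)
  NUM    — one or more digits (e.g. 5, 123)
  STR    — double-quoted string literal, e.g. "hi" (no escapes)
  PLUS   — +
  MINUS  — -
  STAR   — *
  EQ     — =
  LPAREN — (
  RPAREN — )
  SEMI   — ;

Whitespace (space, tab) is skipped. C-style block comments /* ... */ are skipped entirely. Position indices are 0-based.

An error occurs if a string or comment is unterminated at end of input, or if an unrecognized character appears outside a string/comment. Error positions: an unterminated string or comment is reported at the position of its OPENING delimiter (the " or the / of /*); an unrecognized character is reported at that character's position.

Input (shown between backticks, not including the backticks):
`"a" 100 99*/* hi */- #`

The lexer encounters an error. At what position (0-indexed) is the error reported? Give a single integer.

Answer: 21

Derivation:
pos=0: enter STRING mode
pos=0: emit STR "a" (now at pos=3)
pos=4: emit NUM '100' (now at pos=7)
pos=8: emit NUM '99' (now at pos=10)
pos=10: emit STAR '*'
pos=11: enter COMMENT mode (saw '/*')
exit COMMENT mode (now at pos=19)
pos=19: emit MINUS '-'
pos=21: ERROR — unrecognized char '#'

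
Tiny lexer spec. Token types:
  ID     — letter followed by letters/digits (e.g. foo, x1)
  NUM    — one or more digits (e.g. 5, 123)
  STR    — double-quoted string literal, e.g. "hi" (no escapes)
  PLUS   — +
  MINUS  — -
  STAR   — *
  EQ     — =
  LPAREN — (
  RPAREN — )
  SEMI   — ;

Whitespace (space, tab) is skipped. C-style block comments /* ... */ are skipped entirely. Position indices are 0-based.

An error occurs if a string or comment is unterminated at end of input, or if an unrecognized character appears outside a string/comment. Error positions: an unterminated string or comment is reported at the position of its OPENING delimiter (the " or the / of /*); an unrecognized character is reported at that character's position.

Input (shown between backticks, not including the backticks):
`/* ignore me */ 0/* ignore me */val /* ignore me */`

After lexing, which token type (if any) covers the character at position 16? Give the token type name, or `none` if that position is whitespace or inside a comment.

pos=0: enter COMMENT mode (saw '/*')
exit COMMENT mode (now at pos=15)
pos=16: emit NUM '0' (now at pos=17)
pos=17: enter COMMENT mode (saw '/*')
exit COMMENT mode (now at pos=32)
pos=32: emit ID 'val' (now at pos=35)
pos=36: enter COMMENT mode (saw '/*')
exit COMMENT mode (now at pos=51)
DONE. 2 tokens: [NUM, ID]
Position 16: char is '0' -> NUM

Answer: NUM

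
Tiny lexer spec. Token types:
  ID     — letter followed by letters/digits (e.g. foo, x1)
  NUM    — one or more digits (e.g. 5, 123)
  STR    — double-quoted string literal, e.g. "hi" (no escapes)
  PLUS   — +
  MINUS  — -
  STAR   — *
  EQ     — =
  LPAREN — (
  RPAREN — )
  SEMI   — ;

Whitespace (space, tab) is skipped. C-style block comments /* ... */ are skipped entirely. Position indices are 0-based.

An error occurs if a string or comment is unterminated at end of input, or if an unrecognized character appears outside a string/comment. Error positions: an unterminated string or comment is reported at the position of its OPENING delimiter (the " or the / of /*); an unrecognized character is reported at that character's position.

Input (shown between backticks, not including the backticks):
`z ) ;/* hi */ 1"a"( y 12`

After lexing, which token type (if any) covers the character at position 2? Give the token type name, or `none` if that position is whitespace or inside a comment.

Answer: RPAREN

Derivation:
pos=0: emit ID 'z' (now at pos=1)
pos=2: emit RPAREN ')'
pos=4: emit SEMI ';'
pos=5: enter COMMENT mode (saw '/*')
exit COMMENT mode (now at pos=13)
pos=14: emit NUM '1' (now at pos=15)
pos=15: enter STRING mode
pos=15: emit STR "a" (now at pos=18)
pos=18: emit LPAREN '('
pos=20: emit ID 'y' (now at pos=21)
pos=22: emit NUM '12' (now at pos=24)
DONE. 8 tokens: [ID, RPAREN, SEMI, NUM, STR, LPAREN, ID, NUM]
Position 2: char is ')' -> RPAREN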